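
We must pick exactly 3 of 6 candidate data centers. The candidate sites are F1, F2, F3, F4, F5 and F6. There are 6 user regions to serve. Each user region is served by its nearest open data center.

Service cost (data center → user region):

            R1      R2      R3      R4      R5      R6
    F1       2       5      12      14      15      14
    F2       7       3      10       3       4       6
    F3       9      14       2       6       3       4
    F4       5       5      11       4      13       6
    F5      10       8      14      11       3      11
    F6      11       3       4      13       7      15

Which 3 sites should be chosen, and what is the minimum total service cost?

Choose F1, F2 and F3; total service cost 17.

With exactly 3 open, each user region uses its cheapest among the chosen.
{F1, F2, F3}: R1→F1 2, R2→F2 3, R3→F3 2, R4→F2 3, R5→F3 3, R6→F3 4. Service cost 17.
{F1, F3, F4}: service cost 20
{F1, F3, F6}: service cost 20
Among all 20 size-3 choices, {F1, F2, F3} is lowest.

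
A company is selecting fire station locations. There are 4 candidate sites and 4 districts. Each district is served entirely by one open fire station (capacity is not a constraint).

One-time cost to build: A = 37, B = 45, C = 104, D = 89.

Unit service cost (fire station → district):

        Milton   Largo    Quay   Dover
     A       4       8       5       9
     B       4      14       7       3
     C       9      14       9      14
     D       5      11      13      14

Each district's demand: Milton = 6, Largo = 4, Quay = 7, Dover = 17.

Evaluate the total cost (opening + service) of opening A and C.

Each district is assigned to its cheapest site among the open ones.
{A, C}: Milton→A 4·6=24, Largo→A 8·4=32, Quay→A 5·7=35, Dover→A 9·17=153. Service 244; fixed 141; total 385.

Total cost: 385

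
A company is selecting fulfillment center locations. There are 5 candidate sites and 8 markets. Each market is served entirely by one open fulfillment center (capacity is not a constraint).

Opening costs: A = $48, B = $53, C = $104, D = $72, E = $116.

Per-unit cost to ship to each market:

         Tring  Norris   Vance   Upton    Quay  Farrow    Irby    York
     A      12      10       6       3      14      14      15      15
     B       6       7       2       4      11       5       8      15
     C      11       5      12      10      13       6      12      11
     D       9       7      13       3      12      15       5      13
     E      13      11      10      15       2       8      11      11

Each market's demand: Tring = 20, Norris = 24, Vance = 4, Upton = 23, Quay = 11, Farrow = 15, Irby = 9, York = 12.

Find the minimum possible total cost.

For any fixed open set, each market goes to its cheapest open site; total = fixed + service.
{B, E}: Tring→B 6·20=120, Norris→B 7·24=168, Vance→B 2·4=8, Upton→B 4·23=92, Quay→E 2·11=22, Farrow→B 5·15=75, Irby→B 8·9=72, York→E 11·12=132. Service 689; fixed 169; total 858.
{B, D, E}: service 639 + fixed 241 = 880
{A, B, E}: service 666 + fixed 217 = 883
{A, B, C, D, E}: service 591 + fixed 393 = 984
No other subset beats 858.

Minimum total cost: 858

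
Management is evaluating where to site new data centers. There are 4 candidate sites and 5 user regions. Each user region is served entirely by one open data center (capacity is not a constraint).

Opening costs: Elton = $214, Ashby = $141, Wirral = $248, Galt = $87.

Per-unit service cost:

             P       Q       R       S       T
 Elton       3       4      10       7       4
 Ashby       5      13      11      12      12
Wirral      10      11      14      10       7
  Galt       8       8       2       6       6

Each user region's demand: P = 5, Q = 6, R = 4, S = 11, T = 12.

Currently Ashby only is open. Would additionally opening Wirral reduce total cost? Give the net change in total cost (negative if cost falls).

No — net change +154 (cost rises by 154).

Current service cost with {Ashby}: 423.
Adding Wirral: each user region re-picks its cheapest; new service cost 329, saving 94.
Extra fixed cost: 248. Net change = 248 − 94 = 154.
(Totals: 564 → 718.)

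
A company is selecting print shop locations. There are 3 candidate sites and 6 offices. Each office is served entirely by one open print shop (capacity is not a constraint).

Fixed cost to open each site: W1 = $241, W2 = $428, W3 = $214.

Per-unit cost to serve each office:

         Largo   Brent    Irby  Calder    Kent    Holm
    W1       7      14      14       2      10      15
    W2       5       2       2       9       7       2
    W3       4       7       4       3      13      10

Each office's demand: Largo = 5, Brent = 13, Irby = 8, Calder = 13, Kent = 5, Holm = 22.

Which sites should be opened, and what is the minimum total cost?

Open W3 only; minimum total cost 681.

For any fixed open set, each office goes to its cheapest open site; total = fixed + service.
{W3}: Largo→W3 4·5=20, Brent→W3 7·13=91, Irby→W3 4·8=32, Calder→W3 3·13=39, Kent→W3 13·5=65, Holm→W3 10·22=220. Service 467; fixed 214; total 681.
{W2}: Largo→W2 5·5=25, Brent→W2 2·13=26, Irby→W2 2·8=16, Calder→W2 9·13=117, Kent→W2 7·5=35, Holm→W2 2·22=44. Service 263; fixed 428; total 691.
{W2, W3}: service 180 + fixed 642 = 822
{W1, W2, W3}: service 167 + fixed 883 = 1050
(All 7 nonempty subsets were checked; W3 only is lowest.)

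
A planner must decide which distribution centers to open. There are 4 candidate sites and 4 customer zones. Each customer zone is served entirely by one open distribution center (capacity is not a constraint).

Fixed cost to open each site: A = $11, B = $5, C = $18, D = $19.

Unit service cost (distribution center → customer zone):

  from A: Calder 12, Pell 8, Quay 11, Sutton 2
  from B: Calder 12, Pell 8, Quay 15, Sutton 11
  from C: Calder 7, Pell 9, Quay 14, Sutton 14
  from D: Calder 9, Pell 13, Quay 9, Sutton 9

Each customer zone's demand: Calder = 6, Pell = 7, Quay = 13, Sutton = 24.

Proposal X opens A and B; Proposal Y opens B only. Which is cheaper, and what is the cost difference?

Proposal X is cheaper by 257.

Proposal X: {A, B}: Calder→A 12·6=72, Pell→A 8·7=56, Quay→A 11·13=143, Sutton→A 2·24=48. Service 319; fixed 16; total 335.
Proposal Y: {B}: Calder→B 12·6=72, Pell→B 8·7=56, Quay→B 15·13=195, Sutton→B 11·24=264. Service 587; fixed 5; total 592.
Difference: |335 − 592| = 257.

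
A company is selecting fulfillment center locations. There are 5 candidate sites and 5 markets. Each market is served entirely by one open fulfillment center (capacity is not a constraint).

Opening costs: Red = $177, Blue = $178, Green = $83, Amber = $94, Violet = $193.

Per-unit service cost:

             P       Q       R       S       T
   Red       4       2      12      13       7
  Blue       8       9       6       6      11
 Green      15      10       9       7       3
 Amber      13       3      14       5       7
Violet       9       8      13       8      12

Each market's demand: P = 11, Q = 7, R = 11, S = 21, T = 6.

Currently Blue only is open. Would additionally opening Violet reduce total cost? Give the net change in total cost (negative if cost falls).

Current service cost with {Blue}: 409.
Adding Violet: each market re-picks its cheapest; new service cost 402, saving 7.
Extra fixed cost: 193. Net change = 193 − 7 = 186.
(Totals: 587 → 773.)

No — net change +186 (cost rises by 186).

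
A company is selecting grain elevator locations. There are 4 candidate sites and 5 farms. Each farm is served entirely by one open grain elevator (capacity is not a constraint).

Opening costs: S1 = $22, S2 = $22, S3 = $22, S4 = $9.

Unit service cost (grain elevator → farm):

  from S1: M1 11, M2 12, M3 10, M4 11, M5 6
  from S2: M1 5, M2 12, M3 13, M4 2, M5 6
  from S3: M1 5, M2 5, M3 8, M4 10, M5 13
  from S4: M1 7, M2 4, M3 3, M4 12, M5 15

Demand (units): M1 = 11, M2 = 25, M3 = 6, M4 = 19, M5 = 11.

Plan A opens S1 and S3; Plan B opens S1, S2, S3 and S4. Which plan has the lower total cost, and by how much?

Plan B is cheaper by 176.

Plan A: {S1, S3}: M1→S3 5·11=55, M2→S3 5·25=125, M3→S3 8·6=48, M4→S3 10·19=190, M5→S1 6·11=66. Service 484; fixed 44; total 528.
Plan B: {S1, S2, S3, S4}: M1→S2 5·11=55, M2→S4 4·25=100, M3→S4 3·6=18, M4→S2 2·19=38, M5→S1 6·11=66. Service 277; fixed 75; total 352.
Difference: |528 − 352| = 176.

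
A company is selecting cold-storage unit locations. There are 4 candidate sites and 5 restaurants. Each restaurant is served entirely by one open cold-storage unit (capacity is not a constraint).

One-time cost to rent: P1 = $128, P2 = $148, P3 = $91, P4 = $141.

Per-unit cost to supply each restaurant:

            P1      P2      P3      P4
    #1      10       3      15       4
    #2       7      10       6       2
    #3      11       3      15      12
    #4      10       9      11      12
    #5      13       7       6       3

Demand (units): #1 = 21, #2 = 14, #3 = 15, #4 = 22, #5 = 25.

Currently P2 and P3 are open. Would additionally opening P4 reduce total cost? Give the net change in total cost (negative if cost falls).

No — net change +10 (cost rises by 10).

Current service cost with {P2, P3}: 540.
Adding P4: each restaurant re-picks its cheapest; new service cost 409, saving 131.
Extra fixed cost: 141. Net change = 141 − 131 = 10.
(Totals: 779 → 789.)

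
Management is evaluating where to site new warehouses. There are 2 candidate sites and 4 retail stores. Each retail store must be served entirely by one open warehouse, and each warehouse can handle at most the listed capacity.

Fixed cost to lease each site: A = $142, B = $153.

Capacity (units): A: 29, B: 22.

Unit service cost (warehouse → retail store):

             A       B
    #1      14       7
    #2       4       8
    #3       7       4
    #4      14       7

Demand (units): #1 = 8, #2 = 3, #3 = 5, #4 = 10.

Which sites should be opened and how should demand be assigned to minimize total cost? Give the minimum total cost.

Open {A}: #1→A 14·8=112, #2→A 4·3=12, #3→A 7·5=35, #4→A 14·10=140.
Loads: A carries 26/29. Service 299; fixed 142; total 441.
Next best feasible plan costs 468.

Minimum total cost: 441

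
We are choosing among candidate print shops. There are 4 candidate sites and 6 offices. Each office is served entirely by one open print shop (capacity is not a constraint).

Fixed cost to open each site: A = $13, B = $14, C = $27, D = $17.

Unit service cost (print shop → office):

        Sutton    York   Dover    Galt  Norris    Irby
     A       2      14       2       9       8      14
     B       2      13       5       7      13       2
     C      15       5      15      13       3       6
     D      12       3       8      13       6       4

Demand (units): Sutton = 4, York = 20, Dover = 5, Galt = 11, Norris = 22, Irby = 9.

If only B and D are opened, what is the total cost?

Each office is assigned to its cheapest site among the open ones.
{B, D}: Sutton→B 2·4=8, York→D 3·20=60, Dover→B 5·5=25, Galt→B 7·11=77, Norris→D 6·22=132, Irby→B 2·9=18. Service 320; fixed 31; total 351.

Total cost: 351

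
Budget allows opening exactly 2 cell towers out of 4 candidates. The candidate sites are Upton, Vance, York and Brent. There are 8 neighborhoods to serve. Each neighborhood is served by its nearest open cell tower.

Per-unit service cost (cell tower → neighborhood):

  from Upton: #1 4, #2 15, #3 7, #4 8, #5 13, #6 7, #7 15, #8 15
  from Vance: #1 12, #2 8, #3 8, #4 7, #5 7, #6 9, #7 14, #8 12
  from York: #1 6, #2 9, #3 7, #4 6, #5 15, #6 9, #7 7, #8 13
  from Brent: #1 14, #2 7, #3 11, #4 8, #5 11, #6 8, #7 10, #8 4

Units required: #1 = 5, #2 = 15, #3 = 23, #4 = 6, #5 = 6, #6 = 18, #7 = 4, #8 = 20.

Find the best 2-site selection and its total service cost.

Choose Upton and Brent; total service cost 646.

With exactly 2 open, each neighborhood uses its cheapest among the chosen.
{Upton, Brent}: #1→Upton 4·5=20, #2→Brent 7·15=105, #3→Upton 7·23=161, #4→Upton 8·6=48, #5→Brent 11·6=66, #6→Upton 7·18=126, #7→Brent 10·4=40, #8→Brent 4·20=80. Service cost 646.
{York, Brent}: service cost 650
{Vance, Brent}: service cost 697
Among all 6 size-2 choices, {Upton, Brent} is lowest.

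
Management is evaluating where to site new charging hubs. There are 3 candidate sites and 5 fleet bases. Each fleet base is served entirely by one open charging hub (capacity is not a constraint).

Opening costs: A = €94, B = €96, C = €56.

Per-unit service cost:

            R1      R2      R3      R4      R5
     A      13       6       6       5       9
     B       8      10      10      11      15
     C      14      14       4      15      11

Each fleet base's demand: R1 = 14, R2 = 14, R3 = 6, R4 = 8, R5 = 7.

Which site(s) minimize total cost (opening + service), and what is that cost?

Open A only; minimum total cost 499.

For any fixed open set, each fleet base goes to its cheapest open site; total = fixed + service.
{A}: R1→A 13·14=182, R2→A 6·14=84, R3→A 6·6=36, R4→A 5·8=40, R5→A 9·7=63. Service 405; fixed 94; total 499.
{A, B}: service 335 + fixed 190 = 525
{A, C}: R1→A 13·14=182, R2→A 6·14=84, R3→C 4·6=24, R4→A 5·8=40, R5→A 9·7=63. Service 393; fixed 150; total 543.
{A, B, C}: service 323 + fixed 246 = 569
No other subset beats 499.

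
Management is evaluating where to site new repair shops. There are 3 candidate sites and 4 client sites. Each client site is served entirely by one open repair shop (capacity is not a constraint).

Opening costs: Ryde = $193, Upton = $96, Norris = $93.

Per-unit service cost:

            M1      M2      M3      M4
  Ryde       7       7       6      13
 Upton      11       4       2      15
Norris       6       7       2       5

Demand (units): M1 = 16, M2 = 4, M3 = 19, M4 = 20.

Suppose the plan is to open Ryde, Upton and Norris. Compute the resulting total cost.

Each client site is assigned to its cheapest site among the open ones.
{Ryde, Upton, Norris}: M1→Norris 6·16=96, M2→Upton 4·4=16, M3→Upton 2·19=38, M4→Norris 5·20=100. Service 250; fixed 382; total 632.

Total cost: 632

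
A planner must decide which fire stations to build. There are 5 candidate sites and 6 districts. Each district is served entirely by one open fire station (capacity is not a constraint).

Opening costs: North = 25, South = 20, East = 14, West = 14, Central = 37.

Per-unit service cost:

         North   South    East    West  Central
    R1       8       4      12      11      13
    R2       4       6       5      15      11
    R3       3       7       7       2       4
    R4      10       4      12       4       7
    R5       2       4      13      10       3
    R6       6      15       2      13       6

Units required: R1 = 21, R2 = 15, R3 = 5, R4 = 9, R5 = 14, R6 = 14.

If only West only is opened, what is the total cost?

Each district is assigned to its cheapest site among the open ones.
{West}: R1→West 11·21=231, R2→West 15·15=225, R3→West 2·5=10, R4→West 4·9=36, R5→West 10·14=140, R6→West 13·14=182. Service 824; fixed 14; total 838.

Total cost: 838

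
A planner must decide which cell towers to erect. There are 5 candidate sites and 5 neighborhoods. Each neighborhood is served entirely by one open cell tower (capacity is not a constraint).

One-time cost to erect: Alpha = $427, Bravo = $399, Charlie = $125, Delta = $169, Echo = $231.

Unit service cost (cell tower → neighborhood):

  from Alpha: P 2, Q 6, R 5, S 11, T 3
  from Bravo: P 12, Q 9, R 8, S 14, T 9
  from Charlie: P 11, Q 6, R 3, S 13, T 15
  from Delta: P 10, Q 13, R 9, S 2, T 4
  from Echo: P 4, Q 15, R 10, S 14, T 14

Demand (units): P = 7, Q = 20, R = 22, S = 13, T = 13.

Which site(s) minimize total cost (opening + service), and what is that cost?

For any fixed open set, each neighborhood goes to its cheapest open site; total = fixed + service.
{Charlie, Delta}: P→Delta 10·7=70, Q→Charlie 6·20=120, R→Charlie 3·22=66, S→Delta 2·13=26, T→Delta 4·13=52. Service 334; fixed 294; total 628.
{Charlie}: service 627 + fixed 125 = 752
{Delta}: service 606 + fixed 169 = 775
{Alpha, Bravo, Charlie, Delta, Echo}: service 265 + fixed 1351 = 1616
No other subset beats 628.

Open Charlie and Delta; minimum total cost 628.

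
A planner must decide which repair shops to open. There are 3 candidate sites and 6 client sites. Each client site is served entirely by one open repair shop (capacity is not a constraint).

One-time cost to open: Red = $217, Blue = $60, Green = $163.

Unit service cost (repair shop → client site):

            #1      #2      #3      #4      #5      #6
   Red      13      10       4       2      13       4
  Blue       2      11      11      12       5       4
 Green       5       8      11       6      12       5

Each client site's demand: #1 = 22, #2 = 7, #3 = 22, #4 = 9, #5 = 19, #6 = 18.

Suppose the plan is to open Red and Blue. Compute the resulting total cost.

Each client site is assigned to its cheapest site among the open ones.
{Red, Blue}: #1→Blue 2·22=44, #2→Red 10·7=70, #3→Red 4·22=88, #4→Red 2·9=18, #5→Blue 5·19=95, #6→Red 4·18=72. Service 387; fixed 277; total 664.

Total cost: 664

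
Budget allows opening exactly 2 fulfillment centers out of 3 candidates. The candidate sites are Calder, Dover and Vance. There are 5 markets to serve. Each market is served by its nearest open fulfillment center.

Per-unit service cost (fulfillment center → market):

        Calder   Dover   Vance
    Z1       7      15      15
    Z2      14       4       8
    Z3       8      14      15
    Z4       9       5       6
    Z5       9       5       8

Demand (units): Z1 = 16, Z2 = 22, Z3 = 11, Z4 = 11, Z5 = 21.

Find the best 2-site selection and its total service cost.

Choose Calder and Dover; total service cost 448.

With exactly 2 open, each market uses its cheapest among the chosen.
{Calder, Dover}: Z1→Calder 7·16=112, Z2→Dover 4·22=88, Z3→Calder 8·11=88, Z4→Dover 5·11=55, Z5→Dover 5·21=105. Service cost 448.
{Calder, Vance}: service cost 610
{Dover, Vance}: service cost 642
Among all 3 size-2 choices, {Calder, Dover} is lowest.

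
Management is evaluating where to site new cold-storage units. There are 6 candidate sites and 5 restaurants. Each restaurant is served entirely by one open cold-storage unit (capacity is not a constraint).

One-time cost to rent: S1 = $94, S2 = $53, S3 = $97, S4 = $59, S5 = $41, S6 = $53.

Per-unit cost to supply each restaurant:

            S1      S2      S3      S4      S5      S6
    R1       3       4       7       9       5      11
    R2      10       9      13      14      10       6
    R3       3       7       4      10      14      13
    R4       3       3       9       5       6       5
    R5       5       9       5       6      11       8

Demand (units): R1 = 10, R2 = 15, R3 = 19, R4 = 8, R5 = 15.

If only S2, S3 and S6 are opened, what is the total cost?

Each restaurant is assigned to its cheapest site among the open ones.
{S2, S3, S6}: R1→S2 4·10=40, R2→S6 6·15=90, R3→S3 4·19=76, R4→S2 3·8=24, R5→S3 5·15=75. Service 305; fixed 203; total 508.

Total cost: 508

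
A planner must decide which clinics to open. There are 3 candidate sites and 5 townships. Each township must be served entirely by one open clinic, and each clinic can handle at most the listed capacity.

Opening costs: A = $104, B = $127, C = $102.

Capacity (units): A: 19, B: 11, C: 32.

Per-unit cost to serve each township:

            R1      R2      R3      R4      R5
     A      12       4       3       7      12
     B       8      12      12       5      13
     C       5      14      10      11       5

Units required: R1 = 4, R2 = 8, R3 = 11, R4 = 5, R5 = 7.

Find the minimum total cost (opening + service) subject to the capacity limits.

Minimum total cost: 381

Open {A, C}: R1→C 5·4=20, R2→A 4·8=32, R3→A 3·11=33, R4→C 11·5=55, R5→C 5·7=35.
Loads: A carries 19/19, C carries 16/32. Service 175; fixed 206; total 381.
Next best feasible plan costs 438.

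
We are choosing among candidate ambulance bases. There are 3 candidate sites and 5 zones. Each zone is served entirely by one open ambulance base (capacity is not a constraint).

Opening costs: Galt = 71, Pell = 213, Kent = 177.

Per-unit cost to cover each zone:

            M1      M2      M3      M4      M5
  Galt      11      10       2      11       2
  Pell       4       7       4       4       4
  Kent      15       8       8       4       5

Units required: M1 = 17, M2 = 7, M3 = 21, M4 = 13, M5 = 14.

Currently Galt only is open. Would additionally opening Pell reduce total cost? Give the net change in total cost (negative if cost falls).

Yes — net change −18 (cost falls by 18).

Current service cost with {Galt}: 470.
Adding Pell: each zone re-picks its cheapest; new service cost 239, saving 231.
Extra fixed cost: 213. Net change = 213 − 231 = -18.
(Totals: 541 → 523.)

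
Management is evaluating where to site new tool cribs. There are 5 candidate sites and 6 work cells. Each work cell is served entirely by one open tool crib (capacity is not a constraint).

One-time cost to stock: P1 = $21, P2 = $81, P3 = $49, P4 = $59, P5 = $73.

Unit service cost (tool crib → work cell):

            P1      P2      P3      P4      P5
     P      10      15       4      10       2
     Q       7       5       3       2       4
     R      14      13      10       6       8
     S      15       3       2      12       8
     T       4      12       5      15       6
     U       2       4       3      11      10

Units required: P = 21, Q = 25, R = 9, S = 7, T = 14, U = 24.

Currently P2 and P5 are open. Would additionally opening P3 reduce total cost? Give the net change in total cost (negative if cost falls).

Yes — net change −21 (cost falls by 21).

Current service cost with {P2, P5}: 415.
Adding P3: each work cell re-picks its cheapest; new service cost 345, saving 70.
Extra fixed cost: 49. Net change = 49 − 70 = -21.
(Totals: 569 → 548.)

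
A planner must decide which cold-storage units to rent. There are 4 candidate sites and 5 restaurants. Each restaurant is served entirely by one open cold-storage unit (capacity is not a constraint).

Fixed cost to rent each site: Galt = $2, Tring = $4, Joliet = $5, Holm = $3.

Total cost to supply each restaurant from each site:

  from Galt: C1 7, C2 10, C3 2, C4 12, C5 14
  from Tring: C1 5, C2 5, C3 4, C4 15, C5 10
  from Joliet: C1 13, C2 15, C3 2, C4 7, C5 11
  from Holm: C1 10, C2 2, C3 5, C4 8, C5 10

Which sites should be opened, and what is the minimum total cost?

Open Galt and Holm; minimum total cost 34.

For any fixed open set, each restaurant goes to its cheapest open site; total = fixed + service.
{Galt, Holm}: C1→Galt 7, C2→Holm 2, C3→Galt 2, C4→Holm 8, C5→Holm 10. Service 29; fixed 5; total 34.
{Galt, Tring, Holm}: service 27 + fixed 9 = 36
{Tring, Holm}: C1→Tring 5, C2→Holm 2, C3→Tring 4, C4→Holm 8, C5→Tring 10. Service 29; fixed 7; total 36.
{Galt, Tring, Joliet, Holm}: C1→Tring 5, C2→Holm 2, C3→Galt 2, C4→Joliet 7, C5→Tring 10. Service 26; fixed 14; total 40.
(All 15 nonempty subsets were checked; Galt and Holm is lowest.)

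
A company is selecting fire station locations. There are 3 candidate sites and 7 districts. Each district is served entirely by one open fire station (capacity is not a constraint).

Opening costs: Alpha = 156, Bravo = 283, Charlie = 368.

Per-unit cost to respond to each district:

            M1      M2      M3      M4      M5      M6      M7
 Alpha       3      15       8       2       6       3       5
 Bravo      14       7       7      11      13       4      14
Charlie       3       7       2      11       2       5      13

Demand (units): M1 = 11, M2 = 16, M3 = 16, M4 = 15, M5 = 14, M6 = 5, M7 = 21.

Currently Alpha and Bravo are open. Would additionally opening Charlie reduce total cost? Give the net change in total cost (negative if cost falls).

Current service cost with {Alpha, Bravo}: 491.
Adding Charlie: each district re-picks its cheapest; new service cost 355, saving 136.
Extra fixed cost: 368. Net change = 368 − 136 = 232.
(Totals: 930 → 1162.)

No — net change +232 (cost rises by 232).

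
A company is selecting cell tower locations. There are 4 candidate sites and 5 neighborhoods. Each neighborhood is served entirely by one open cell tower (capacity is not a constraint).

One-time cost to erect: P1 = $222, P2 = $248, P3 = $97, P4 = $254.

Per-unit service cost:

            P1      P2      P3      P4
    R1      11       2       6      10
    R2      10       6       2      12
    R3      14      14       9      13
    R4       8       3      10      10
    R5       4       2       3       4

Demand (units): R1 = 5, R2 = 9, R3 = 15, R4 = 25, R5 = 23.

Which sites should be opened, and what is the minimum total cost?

For any fixed open set, each neighborhood goes to its cheapest open site; total = fixed + service.
{P3}: R1→P3 6·5=30, R2→P3 2·9=18, R3→P3 9·15=135, R4→P3 10·25=250, R5→P3 3·23=69. Service 502; fixed 97; total 599.
{P2, P3}: R1→P2 2·5=10, R2→P3 2·9=18, R3→P3 9·15=135, R4→P2 3·25=75, R5→P2 2·23=46. Service 284; fixed 345; total 629.
{P2}: R1→P2 2·5=10, R2→P2 6·9=54, R3→P2 14·15=210, R4→P2 3·25=75, R5→P2 2·23=46. Service 395; fixed 248; total 643.
{P1, P2, P3, P4}: service 284 + fixed 821 = 1105
No other subset beats 599.

Open P3 only; minimum total cost 599.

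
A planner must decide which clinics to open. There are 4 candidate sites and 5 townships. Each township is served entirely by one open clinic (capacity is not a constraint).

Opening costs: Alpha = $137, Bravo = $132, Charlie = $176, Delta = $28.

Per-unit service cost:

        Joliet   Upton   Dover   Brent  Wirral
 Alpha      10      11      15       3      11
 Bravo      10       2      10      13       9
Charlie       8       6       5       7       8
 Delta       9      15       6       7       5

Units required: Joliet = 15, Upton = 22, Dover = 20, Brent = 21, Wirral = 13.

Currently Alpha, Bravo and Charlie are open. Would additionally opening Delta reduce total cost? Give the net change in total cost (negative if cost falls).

Current service cost with {Alpha, Bravo, Charlie}: 431.
Adding Delta: each township re-picks its cheapest; new service cost 392, saving 39.
Extra fixed cost: 28. Net change = 28 − 39 = -11.
(Totals: 876 → 865.)

Yes — net change −11 (cost falls by 11).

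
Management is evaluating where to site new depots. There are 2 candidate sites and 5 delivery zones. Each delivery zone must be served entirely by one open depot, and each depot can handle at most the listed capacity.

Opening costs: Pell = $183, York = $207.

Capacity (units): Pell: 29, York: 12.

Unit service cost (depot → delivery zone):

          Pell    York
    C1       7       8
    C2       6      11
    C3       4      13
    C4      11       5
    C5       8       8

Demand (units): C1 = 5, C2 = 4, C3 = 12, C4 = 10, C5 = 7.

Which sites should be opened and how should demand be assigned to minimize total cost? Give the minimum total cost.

Open {Pell, York}: C1→Pell 7·5=35, C2→Pell 6·4=24, C3→Pell 4·12=48, C4→York 5·10=50, C5→Pell 8·7=56.
Loads: Pell carries 28/29, York carries 10/12. Service 213; fixed 390; total 603.
Next best feasible plan costs 668.

Minimum total cost: 603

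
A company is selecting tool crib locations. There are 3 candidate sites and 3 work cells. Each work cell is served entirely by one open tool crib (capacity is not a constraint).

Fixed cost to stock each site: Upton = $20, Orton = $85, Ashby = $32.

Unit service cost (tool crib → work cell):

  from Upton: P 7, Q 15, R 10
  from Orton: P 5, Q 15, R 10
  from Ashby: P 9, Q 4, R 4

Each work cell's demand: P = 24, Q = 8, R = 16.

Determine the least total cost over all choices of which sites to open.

Minimum total cost: 316

For any fixed open set, each work cell goes to its cheapest open site; total = fixed + service.
{Upton, Ashby}: P→Upton 7·24=168, Q→Ashby 4·8=32, R→Ashby 4·16=64. Service 264; fixed 52; total 316.
{Orton, Ashby}: service 216 + fixed 117 = 333
{Ashby}: P→Ashby 9·24=216, Q→Ashby 4·8=32, R→Ashby 4·16=64. Service 312; fixed 32; total 344.
{Upton, Orton, Ashby}: P→Orton 5·24=120, Q→Ashby 4·8=32, R→Ashby 4·16=64. Service 216; fixed 137; total 353.
No other subset beats 316.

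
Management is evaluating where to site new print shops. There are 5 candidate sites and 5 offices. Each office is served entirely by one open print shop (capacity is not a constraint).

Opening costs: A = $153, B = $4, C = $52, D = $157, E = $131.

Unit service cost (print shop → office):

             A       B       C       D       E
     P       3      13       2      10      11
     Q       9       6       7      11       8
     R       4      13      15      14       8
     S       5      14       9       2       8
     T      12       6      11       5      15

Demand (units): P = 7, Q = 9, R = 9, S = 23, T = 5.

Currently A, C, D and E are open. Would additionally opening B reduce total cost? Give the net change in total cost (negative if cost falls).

Yes — net change −5 (cost falls by 5).

Current service cost with {A, C, D, E}: 184.
Adding B: each office re-picks its cheapest; new service cost 175, saving 9.
Extra fixed cost: 4. Net change = 4 − 9 = -5.
(Totals: 677 → 672.)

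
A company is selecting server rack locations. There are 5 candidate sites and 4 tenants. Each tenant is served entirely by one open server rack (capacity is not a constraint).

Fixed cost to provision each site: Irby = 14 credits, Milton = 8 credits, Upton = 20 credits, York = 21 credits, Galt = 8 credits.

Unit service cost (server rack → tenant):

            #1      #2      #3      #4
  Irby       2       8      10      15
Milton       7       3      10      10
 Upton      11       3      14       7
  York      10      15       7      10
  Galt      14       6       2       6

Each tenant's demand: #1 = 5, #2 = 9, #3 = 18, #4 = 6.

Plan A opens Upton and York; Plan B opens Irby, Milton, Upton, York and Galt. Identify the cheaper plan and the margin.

Plan B is cheaper by 106.

Plan A: {Upton, York}: #1→York 10·5=50, #2→Upton 3·9=27, #3→York 7·18=126, #4→Upton 7·6=42. Service 245; fixed 41; total 286.
Plan B: {Irby, Milton, Upton, York, Galt}: #1→Irby 2·5=10, #2→Milton 3·9=27, #3→Galt 2·18=36, #4→Galt 6·6=36. Service 109; fixed 71; total 180.
Difference: |286 − 180| = 106.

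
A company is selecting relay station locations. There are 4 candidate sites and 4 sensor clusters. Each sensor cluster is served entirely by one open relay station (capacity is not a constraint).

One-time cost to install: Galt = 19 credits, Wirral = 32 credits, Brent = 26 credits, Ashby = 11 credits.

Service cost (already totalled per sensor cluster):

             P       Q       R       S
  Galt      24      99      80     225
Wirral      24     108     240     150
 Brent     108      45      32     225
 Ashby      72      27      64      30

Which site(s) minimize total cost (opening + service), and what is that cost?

For any fixed open set, each sensor cluster goes to its cheapest open site; total = fixed + service.
{Galt, Brent, Ashby}: P→Galt 24, Q→Ashby 27, R→Brent 32, S→Ashby 30. Service 113; fixed 56; total 169.
{Galt, Ashby}: service 145 + fixed 30 = 175
{Wirral, Brent, Ashby}: P→Wirral 24, Q→Ashby 27, R→Brent 32, S→Ashby 30. Service 113; fixed 69; total 182.
{Galt, Wirral, Brent, Ashby}: service 113 + fixed 88 = 201
No other subset beats 169.

Open Galt, Brent and Ashby; minimum total cost 169.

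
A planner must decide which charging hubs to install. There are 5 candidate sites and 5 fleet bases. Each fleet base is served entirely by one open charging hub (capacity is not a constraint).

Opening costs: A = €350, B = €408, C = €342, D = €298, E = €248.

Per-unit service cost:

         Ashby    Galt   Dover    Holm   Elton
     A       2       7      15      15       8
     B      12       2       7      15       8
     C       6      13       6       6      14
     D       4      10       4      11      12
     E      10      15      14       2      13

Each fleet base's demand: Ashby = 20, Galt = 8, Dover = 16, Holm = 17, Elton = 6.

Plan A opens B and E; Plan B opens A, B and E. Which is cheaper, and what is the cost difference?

Plan A is cheaper by 190.

Plan A: {B, E}: Ashby→E 10·20=200, Galt→B 2·8=16, Dover→B 7·16=112, Holm→E 2·17=34, Elton→B 8·6=48. Service 410; fixed 656; total 1066.
Plan B: {A, B, E}: Ashby→A 2·20=40, Galt→B 2·8=16, Dover→B 7·16=112, Holm→E 2·17=34, Elton→A 8·6=48. Service 250; fixed 1006; total 1256.
Difference: |1066 − 1256| = 190.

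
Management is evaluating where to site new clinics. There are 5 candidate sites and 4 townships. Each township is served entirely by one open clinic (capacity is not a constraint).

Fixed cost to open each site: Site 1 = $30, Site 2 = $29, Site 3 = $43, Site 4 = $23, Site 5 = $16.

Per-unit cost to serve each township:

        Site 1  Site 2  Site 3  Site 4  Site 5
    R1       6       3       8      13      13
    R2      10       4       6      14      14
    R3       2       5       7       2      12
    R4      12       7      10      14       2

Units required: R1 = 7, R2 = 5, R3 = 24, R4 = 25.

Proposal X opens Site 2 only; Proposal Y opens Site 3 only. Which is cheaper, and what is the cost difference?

Proposal X is cheaper by 182.

Proposal X: {Site 2}: R1→Site 2 3·7=21, R2→Site 2 4·5=20, R3→Site 2 5·24=120, R4→Site 2 7·25=175. Service 336; fixed 29; total 365.
Proposal Y: {Site 3}: R1→Site 3 8·7=56, R2→Site 3 6·5=30, R3→Site 3 7·24=168, R4→Site 3 10·25=250. Service 504; fixed 43; total 547.
Difference: |365 − 547| = 182.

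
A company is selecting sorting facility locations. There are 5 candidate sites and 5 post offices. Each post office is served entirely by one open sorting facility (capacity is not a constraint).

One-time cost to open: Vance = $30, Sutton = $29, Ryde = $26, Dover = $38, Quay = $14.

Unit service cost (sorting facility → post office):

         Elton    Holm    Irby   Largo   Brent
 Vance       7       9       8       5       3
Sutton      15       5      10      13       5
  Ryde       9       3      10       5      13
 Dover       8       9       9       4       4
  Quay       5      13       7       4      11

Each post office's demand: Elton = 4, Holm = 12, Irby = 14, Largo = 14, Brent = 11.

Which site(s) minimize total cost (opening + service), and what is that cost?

Open Vance, Ryde and Quay; minimum total cost 313.

For any fixed open set, each post office goes to its cheapest open site; total = fixed + service.
{Vance, Ryde, Quay}: Elton→Quay 5·4=20, Holm→Ryde 3·12=36, Irby→Quay 7·14=98, Largo→Quay 4·14=56, Brent→Vance 3·11=33. Service 243; fixed 70; total 313.
{Sutton, Quay}: service 289 + fixed 43 = 332
{Ryde, Dover, Quay}: service 254 + fixed 78 = 332
{Vance, Sutton, Ryde, Dover, Quay}: Elton→Quay 5·4=20, Holm→Ryde 3·12=36, Irby→Quay 7·14=98, Largo→Dover 4·14=56, Brent→Vance 3·11=33. Service 243; fixed 137; total 380.
No other subset beats 313.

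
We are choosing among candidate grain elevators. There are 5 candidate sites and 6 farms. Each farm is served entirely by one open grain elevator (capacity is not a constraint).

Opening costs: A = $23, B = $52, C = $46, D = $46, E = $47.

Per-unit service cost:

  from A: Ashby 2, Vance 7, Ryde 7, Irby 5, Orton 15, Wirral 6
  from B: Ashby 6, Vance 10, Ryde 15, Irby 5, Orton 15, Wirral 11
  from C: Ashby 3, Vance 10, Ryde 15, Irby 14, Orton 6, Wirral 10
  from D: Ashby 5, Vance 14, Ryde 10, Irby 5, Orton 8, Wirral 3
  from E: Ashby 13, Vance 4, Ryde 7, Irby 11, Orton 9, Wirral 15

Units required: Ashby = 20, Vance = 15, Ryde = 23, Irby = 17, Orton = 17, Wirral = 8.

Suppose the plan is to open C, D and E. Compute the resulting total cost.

Total cost: 631

Each farm is assigned to its cheapest site among the open ones.
{C, D, E}: Ashby→C 3·20=60, Vance→E 4·15=60, Ryde→E 7·23=161, Irby→D 5·17=85, Orton→C 6·17=102, Wirral→D 3·8=24. Service 492; fixed 139; total 631.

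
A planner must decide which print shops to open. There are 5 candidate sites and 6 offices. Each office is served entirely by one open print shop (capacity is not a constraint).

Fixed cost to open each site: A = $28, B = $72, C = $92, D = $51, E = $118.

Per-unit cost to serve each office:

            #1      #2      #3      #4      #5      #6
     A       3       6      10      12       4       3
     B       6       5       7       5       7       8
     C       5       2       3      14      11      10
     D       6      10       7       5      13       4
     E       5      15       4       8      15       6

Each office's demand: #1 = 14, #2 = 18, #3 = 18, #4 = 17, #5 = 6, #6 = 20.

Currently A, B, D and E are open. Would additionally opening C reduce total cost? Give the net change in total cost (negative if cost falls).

Current service cost with {A, B, D, E}: 373.
Adding C: each office re-picks its cheapest; new service cost 301, saving 72.
Extra fixed cost: 92. Net change = 92 − 72 = 20.
(Totals: 642 → 662.)

No — net change +20 (cost rises by 20).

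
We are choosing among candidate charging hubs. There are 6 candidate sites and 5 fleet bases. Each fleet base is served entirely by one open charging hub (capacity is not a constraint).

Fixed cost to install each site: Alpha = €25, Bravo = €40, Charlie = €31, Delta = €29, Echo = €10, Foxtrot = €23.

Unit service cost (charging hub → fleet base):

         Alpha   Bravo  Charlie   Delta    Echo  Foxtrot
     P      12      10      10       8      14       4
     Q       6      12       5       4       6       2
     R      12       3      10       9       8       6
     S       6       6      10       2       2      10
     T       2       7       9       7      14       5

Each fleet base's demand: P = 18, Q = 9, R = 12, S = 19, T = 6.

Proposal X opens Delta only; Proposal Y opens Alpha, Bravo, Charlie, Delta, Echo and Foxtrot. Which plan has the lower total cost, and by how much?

Proposal Y is cheaper by 63.

Proposal X: {Delta}: P→Delta 8·18=144, Q→Delta 4·9=36, R→Delta 9·12=108, S→Delta 2·19=38, T→Delta 7·6=42. Service 368; fixed 29; total 397.
Proposal Y: {Alpha, Bravo, Charlie, Delta, Echo, Foxtrot}: P→Foxtrot 4·18=72, Q→Foxtrot 2·9=18, R→Bravo 3·12=36, S→Delta 2·19=38, T→Alpha 2·6=12. Service 176; fixed 158; total 334.
Difference: |397 − 334| = 63.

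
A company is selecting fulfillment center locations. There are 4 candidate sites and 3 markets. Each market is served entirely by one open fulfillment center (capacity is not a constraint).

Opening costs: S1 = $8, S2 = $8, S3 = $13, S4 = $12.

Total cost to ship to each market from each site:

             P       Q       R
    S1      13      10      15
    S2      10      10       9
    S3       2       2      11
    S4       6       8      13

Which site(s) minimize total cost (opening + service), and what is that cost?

Open S3 only; minimum total cost 28.

For any fixed open set, each market goes to its cheapest open site; total = fixed + service.
{S3}: P→S3 2, Q→S3 2, R→S3 11. Service 15; fixed 13; total 28.
{S2, S3}: service 13 + fixed 21 = 34
{S1, S3}: service 15 + fixed 21 = 36
{S1, S2, S3, S4}: service 13 + fixed 41 = 54
No other subset beats 28.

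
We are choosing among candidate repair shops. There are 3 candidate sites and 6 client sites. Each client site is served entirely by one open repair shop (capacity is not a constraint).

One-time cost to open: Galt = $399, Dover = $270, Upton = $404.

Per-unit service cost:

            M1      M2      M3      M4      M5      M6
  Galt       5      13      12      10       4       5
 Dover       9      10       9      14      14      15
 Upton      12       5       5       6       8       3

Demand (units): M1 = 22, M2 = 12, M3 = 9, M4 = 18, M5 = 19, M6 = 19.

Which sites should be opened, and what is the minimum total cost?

Open Upton only; minimum total cost 1090.

For any fixed open set, each client site goes to its cheapest open site; total = fixed + service.
{Upton}: M1→Upton 12·22=264, M2→Upton 5·12=60, M3→Upton 5·9=45, M4→Upton 6·18=108, M5→Upton 8·19=152, M6→Upton 3·19=57. Service 686; fixed 404; total 1090.
{Galt}: M1→Galt 5·22=110, M2→Galt 13·12=156, M3→Galt 12·9=108, M4→Galt 10·18=180, M5→Galt 4·19=76, M6→Galt 5·19=95. Service 725; fixed 399; total 1124.
{Galt, Upton}: M1→Galt 5·22=110, M2→Upton 5·12=60, M3→Upton 5·9=45, M4→Upton 6·18=108, M5→Galt 4·19=76, M6→Upton 3·19=57. Service 456; fixed 803; total 1259.
{Galt, Dover, Upton}: service 456 + fixed 1073 = 1529
(All 7 nonempty subsets were checked; Upton only is lowest.)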